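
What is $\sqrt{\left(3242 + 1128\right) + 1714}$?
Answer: $78$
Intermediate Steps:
$\sqrt{\left(3242 + 1128\right) + 1714} = \sqrt{4370 + 1714} = \sqrt{6084} = 78$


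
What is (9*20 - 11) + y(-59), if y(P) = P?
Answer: 110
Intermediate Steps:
(9*20 - 11) + y(-59) = (9*20 - 11) - 59 = (180 - 11) - 59 = 169 - 59 = 110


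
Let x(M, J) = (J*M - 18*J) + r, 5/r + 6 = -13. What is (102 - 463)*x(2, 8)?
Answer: 46303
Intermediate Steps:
r = -5/19 (r = 5/(-6 - 13) = 5/(-19) = 5*(-1/19) = -5/19 ≈ -0.26316)
x(M, J) = -5/19 - 18*J + J*M (x(M, J) = (J*M - 18*J) - 5/19 = (-18*J + J*M) - 5/19 = -5/19 - 18*J + J*M)
(102 - 463)*x(2, 8) = (102 - 463)*(-5/19 - 18*8 + 8*2) = -361*(-5/19 - 144 + 16) = -361*(-2437/19) = 46303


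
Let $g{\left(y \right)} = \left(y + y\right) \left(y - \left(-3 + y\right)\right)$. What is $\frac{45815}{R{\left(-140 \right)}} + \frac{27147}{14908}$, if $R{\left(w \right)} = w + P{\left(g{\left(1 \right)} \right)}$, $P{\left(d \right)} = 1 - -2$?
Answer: $- \frac{679290881}{2042396} \approx -332.6$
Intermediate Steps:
$g{\left(y \right)} = 6 y$ ($g{\left(y \right)} = 2 y 3 = 6 y$)
$P{\left(d \right)} = 3$ ($P{\left(d \right)} = 1 + 2 = 3$)
$R{\left(w \right)} = 3 + w$ ($R{\left(w \right)} = w + 3 = 3 + w$)
$\frac{45815}{R{\left(-140 \right)}} + \frac{27147}{14908} = \frac{45815}{3 - 140} + \frac{27147}{14908} = \frac{45815}{-137} + 27147 \cdot \frac{1}{14908} = 45815 \left(- \frac{1}{137}\right) + \frac{27147}{14908} = - \frac{45815}{137} + \frac{27147}{14908} = - \frac{679290881}{2042396}$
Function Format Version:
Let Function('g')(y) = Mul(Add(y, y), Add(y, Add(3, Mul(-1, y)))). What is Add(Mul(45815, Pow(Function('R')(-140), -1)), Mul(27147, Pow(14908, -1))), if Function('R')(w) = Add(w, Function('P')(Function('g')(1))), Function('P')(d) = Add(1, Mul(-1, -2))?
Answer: Rational(-679290881, 2042396) ≈ -332.60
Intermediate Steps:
Function('g')(y) = Mul(6, y) (Function('g')(y) = Mul(Mul(2, y), 3) = Mul(6, y))
Function('P')(d) = 3 (Function('P')(d) = Add(1, 2) = 3)
Function('R')(w) = Add(3, w) (Function('R')(w) = Add(w, 3) = Add(3, w))
Add(Mul(45815, Pow(Function('R')(-140), -1)), Mul(27147, Pow(14908, -1))) = Add(Mul(45815, Pow(Add(3, -140), -1)), Mul(27147, Pow(14908, -1))) = Add(Mul(45815, Pow(-137, -1)), Mul(27147, Rational(1, 14908))) = Add(Mul(45815, Rational(-1, 137)), Rational(27147, 14908)) = Add(Rational(-45815, 137), Rational(27147, 14908)) = Rational(-679290881, 2042396)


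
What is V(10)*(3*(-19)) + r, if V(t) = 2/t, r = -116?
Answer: -637/5 ≈ -127.40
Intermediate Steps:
V(10)*(3*(-19)) + r = (2/10)*(3*(-19)) - 116 = (2*(1/10))*(-57) - 116 = (1/5)*(-57) - 116 = -57/5 - 116 = -637/5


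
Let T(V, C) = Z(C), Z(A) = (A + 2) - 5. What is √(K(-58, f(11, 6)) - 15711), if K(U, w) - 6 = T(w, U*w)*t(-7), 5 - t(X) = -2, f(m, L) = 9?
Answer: 2*I*√4845 ≈ 139.21*I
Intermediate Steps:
t(X) = 7 (t(X) = 5 - 1*(-2) = 5 + 2 = 7)
Z(A) = -3 + A (Z(A) = (2 + A) - 5 = -3 + A)
T(V, C) = -3 + C
K(U, w) = -15 + 7*U*w (K(U, w) = 6 + (-3 + U*w)*7 = 6 + (-21 + 7*U*w) = -15 + 7*U*w)
√(K(-58, f(11, 6)) - 15711) = √((-15 + 7*(-58)*9) - 15711) = √((-15 - 3654) - 15711) = √(-3669 - 15711) = √(-19380) = 2*I*√4845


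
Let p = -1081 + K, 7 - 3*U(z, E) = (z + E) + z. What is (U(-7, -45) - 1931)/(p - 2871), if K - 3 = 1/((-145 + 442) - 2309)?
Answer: 3840908/7945389 ≈ 0.48341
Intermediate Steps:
U(z, E) = 7/3 - 2*z/3 - E/3 (U(z, E) = 7/3 - ((z + E) + z)/3 = 7/3 - ((E + z) + z)/3 = 7/3 - (E + 2*z)/3 = 7/3 + (-2*z/3 - E/3) = 7/3 - 2*z/3 - E/3)
K = 6035/2012 (K = 3 + 1/((-145 + 442) - 2309) = 3 + 1/(297 - 2309) = 3 + 1/(-2012) = 3 - 1/2012 = 6035/2012 ≈ 2.9995)
p = -2168937/2012 (p = -1081 + 6035/2012 = -2168937/2012 ≈ -1078.0)
(U(-7, -45) - 1931)/(p - 2871) = ((7/3 - ⅔*(-7) - ⅓*(-45)) - 1931)/(-2168937/2012 - 2871) = ((7/3 + 14/3 + 15) - 1931)/(-7945389/2012) = (22 - 1931)*(-2012/7945389) = -1909*(-2012/7945389) = 3840908/7945389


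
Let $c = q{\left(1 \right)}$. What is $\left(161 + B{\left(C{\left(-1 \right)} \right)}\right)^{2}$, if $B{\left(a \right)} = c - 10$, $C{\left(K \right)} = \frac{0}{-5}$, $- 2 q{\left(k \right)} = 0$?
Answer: $22801$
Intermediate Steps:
$q{\left(k \right)} = 0$ ($q{\left(k \right)} = \left(- \frac{1}{2}\right) 0 = 0$)
$c = 0$
$C{\left(K \right)} = 0$ ($C{\left(K \right)} = 0 \left(- \frac{1}{5}\right) = 0$)
$B{\left(a \right)} = -10$ ($B{\left(a \right)} = 0 - 10 = -10$)
$\left(161 + B{\left(C{\left(-1 \right)} \right)}\right)^{2} = \left(161 - 10\right)^{2} = 151^{2} = 22801$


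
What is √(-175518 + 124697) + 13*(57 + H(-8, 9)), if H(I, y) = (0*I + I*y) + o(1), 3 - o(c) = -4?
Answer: -104 + I*√50821 ≈ -104.0 + 225.44*I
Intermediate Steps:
o(c) = 7 (o(c) = 3 - 1*(-4) = 3 + 4 = 7)
H(I, y) = 7 + I*y (H(I, y) = (0*I + I*y) + 7 = (0 + I*y) + 7 = I*y + 7 = 7 + I*y)
√(-175518 + 124697) + 13*(57 + H(-8, 9)) = √(-175518 + 124697) + 13*(57 + (7 - 8*9)) = √(-50821) + 13*(57 + (7 - 72)) = I*√50821 + 13*(57 - 65) = I*√50821 + 13*(-8) = I*√50821 - 104 = -104 + I*√50821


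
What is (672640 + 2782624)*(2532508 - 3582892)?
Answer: -3629354021376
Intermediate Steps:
(672640 + 2782624)*(2532508 - 3582892) = 3455264*(-1050384) = -3629354021376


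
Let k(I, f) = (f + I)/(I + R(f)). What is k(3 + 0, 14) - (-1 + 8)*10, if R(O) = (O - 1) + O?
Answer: -2083/30 ≈ -69.433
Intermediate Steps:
R(O) = -1 + 2*O (R(O) = (-1 + O) + O = -1 + 2*O)
k(I, f) = (I + f)/(-1 + I + 2*f) (k(I, f) = (f + I)/(I + (-1 + 2*f)) = (I + f)/(-1 + I + 2*f))
k(3 + 0, 14) - (-1 + 8)*10 = ((3 + 0) + 14)/(-1 + (3 + 0) + 2*14) - (-1 + 8)*10 = (3 + 14)/(-1 + 3 + 28) - 7*10 = 17/30 - 1*70 = (1/30)*17 - 70 = 17/30 - 70 = -2083/30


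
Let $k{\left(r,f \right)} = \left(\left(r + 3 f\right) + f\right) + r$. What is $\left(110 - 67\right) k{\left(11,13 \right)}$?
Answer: $3182$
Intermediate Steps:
$k{\left(r,f \right)} = 2 r + 4 f$ ($k{\left(r,f \right)} = \left(r + 4 f\right) + r = 2 r + 4 f$)
$\left(110 - 67\right) k{\left(11,13 \right)} = \left(110 - 67\right) \left(2 \cdot 11 + 4 \cdot 13\right) = 43 \left(22 + 52\right) = 43 \cdot 74 = 3182$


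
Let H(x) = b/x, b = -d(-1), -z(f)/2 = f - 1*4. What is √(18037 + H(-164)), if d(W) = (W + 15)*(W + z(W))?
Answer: √121285954/82 ≈ 134.30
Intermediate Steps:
z(f) = 8 - 2*f (z(f) = -2*(f - 1*4) = -2*(f - 4) = -2*(-4 + f) = 8 - 2*f)
d(W) = (8 - W)*(15 + W) (d(W) = (W + 15)*(W + (8 - 2*W)) = (15 + W)*(8 - W) = (8 - W)*(15 + W))
b = -126 (b = -(120 - 1*(-1)² - 7*(-1)) = -(120 - 1*1 + 7) = -(120 - 1 + 7) = -1*126 = -126)
H(x) = -126/x
√(18037 + H(-164)) = √(18037 - 126/(-164)) = √(18037 - 126*(-1/164)) = √(18037 + 63/82) = √(1479097/82) = √121285954/82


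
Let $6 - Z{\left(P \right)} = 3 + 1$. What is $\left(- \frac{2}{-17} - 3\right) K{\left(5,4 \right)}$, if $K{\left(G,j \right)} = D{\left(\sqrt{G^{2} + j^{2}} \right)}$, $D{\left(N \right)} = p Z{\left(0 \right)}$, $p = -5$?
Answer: $\frac{490}{17} \approx 28.824$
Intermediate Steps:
$Z{\left(P \right)} = 2$ ($Z{\left(P \right)} = 6 - \left(3 + 1\right) = 6 - 4 = 2$)
$D{\left(N \right)} = -10$ ($D{\left(N \right)} = \left(-5\right) 2 = -10$)
$K{\left(G,j \right)} = -10$
$\left(- \frac{2}{-17} - 3\right) K{\left(5,4 \right)} = \left(- \frac{2}{-17} - 3\right) \left(-10\right) = \left(\left(-2\right) \left(- \frac{1}{17}\right) - 3\right) \left(-10\right) = \left(\frac{2}{17} - 3\right) \left(-10\right) = \left(- \frac{49}{17}\right) \left(-10\right) = \frac{490}{17}$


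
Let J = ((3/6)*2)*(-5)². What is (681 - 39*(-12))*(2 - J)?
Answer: -26427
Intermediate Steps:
J = 25 (J = ((3*(⅙))*2)*25 = ((½)*2)*25 = 1*25 = 25)
(681 - 39*(-12))*(2 - J) = (681 - 39*(-12))*(2 - 1*25) = (681 - 1*(-468))*(2 - 25) = (681 + 468)*(-23) = 1149*(-23) = -26427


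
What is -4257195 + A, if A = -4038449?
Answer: -8295644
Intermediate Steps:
-4257195 + A = -4257195 - 4038449 = -8295644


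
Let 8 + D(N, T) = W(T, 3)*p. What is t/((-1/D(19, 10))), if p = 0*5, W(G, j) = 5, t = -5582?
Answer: -44656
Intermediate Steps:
p = 0
D(N, T) = -8 (D(N, T) = -8 + 5*0 = -8 + 0 = -8)
t/((-1/D(19, 10))) = -5582/((-1/(-8))) = -5582/((-1*(-⅛))) = -5582/⅛ = -5582*8 = -44656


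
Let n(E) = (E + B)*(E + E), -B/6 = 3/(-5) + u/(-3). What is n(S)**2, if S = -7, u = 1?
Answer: 9604/25 ≈ 384.16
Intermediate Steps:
B = 28/5 (B = -6*(3/(-5) + 1/(-3)) = -6*(3*(-1/5) + 1*(-1/3)) = -6*(-3/5 - 1/3) = -6*(-14/15) = 28/5 ≈ 5.6000)
n(E) = 2*E*(28/5 + E) (n(E) = (E + 28/5)*(E + E) = (28/5 + E)*(2*E) = 2*E*(28/5 + E))
n(S)**2 = ((2/5)*(-7)*(28 + 5*(-7)))**2 = ((2/5)*(-7)*(28 - 35))**2 = ((2/5)*(-7)*(-7))**2 = (98/5)**2 = 9604/25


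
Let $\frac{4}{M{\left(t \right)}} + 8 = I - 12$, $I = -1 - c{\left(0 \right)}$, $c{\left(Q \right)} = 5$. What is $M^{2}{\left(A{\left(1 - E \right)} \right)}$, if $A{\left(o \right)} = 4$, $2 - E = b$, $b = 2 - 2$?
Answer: $\frac{4}{169} \approx 0.023669$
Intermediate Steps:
$b = 0$ ($b = 2 - 2 = 0$)
$E = 2$ ($E = 2 - 0 = 2 + 0 = 2$)
$I = -6$ ($I = -1 - 5 = -6$)
$M{\left(t \right)} = - \frac{2}{13}$ ($M{\left(t \right)} = \frac{4}{-8 - 18} = \frac{4}{-26} = 4 \left(- \frac{1}{26}\right) = - \frac{2}{13}$)
$M^{2}{\left(A{\left(1 - E \right)} \right)} = \left(- \frac{2}{13}\right)^{2} = \frac{4}{169}$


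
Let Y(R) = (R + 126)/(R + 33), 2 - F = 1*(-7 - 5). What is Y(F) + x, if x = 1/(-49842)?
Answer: 6977833/2342574 ≈ 2.9787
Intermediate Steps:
F = 14 (F = 2 - (-7 - 5) = 2 - (-12) = 2 - 1*(-12) = 2 + 12 = 14)
Y(R) = (126 + R)/(33 + R)
x = -1/49842 ≈ -2.0063e-5
Y(F) + x = (126 + 14)/(33 + 14) - 1/49842 = 140/47 - 1/49842 = 6977833/2342574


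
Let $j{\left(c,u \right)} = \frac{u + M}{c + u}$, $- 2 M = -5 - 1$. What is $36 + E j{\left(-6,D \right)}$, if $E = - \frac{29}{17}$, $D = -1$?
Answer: $\frac{4342}{119} \approx 36.487$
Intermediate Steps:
$M = 3$ ($M = - \frac{-5 - 1}{2} = \left(- \frac{1}{2}\right) \left(-6\right) = 3$)
$j{\left(c,u \right)} = \frac{3 + u}{c + u}$ ($j{\left(c,u \right)} = \frac{u + 3}{c + u} = \frac{3 + u}{c + u}$)
$E = - \frac{29}{17}$ ($E = \left(-29\right) \frac{1}{17} = - \frac{29}{17} \approx -1.7059$)
$36 + E j{\left(-6,D \right)} = 36 - \frac{29 \frac{3 - 1}{-6 - 1}}{17} = 36 - \frac{29 \frac{1}{-7} \cdot 2}{17} = 36 - \frac{29 \left(\left(- \frac{1}{7}\right) 2\right)}{17} = 36 - - \frac{58}{119} = 36 + \frac{58}{119} = \frac{4342}{119}$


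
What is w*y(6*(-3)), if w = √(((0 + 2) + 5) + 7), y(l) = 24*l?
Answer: -432*√14 ≈ -1616.4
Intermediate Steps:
w = √14 (w = √((2 + 5) + 7) = √(7 + 7) = √14 ≈ 3.7417)
w*y(6*(-3)) = √14*(24*(6*(-3))) = √14*(24*(-18)) = √14*(-432) = -432*√14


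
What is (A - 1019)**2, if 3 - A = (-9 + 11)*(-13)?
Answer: 980100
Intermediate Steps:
A = 29 (A = 3 - (-9 + 11)*(-13) = 3 - 2*(-13) = 3 - 1*(-26) = 3 + 26 = 29)
(A - 1019)**2 = (29 - 1019)**2 = (-990)**2 = 980100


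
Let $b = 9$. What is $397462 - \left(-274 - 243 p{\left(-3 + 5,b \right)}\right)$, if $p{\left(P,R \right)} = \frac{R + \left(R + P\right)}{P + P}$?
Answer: $398951$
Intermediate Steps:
$p{\left(P,R \right)} = \frac{P + 2 R}{2 P}$ ($p{\left(P,R \right)} = \frac{R + \left(P + R\right)}{2 P} = \left(P + 2 R\right) \frac{1}{2 P} = \frac{P + 2 R}{2 P}$)
$397462 - \left(-274 - 243 p{\left(-3 + 5,b \right)}\right) = 397462 - \left(-274 - 243 \frac{9 + \frac{-3 + 5}{2}}{-3 + 5}\right) = 397462 - \left(-274 - 243 \frac{9 + \frac{1}{2} \cdot 2}{2}\right) = 397462 - \left(-274 - 243 \frac{9 + 1}{2}\right) = 397462 - \left(-274 - 243 \cdot \frac{1}{2} \cdot 10\right) = 397462 - \left(-274 - 1215\right) = 397462 - -1489 = 397462 + 1489 = 398951$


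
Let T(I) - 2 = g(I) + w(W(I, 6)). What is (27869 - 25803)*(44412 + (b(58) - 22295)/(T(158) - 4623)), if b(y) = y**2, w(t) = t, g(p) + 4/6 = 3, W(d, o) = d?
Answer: 613992656841/6691 ≈ 9.1764e+7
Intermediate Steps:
g(p) = 7/3 (g(p) = -2/3 + 3 = 7/3)
T(I) = 13/3 + I (T(I) = 2 + (7/3 + I) = 13/3 + I)
(27869 - 25803)*(44412 + (b(58) - 22295)/(T(158) - 4623)) = (27869 - 25803)*(44412 + (58**2 - 22295)/((13/3 + 158) - 4623)) = 2066*(44412 + (3364 - 22295)/(487/3 - 4623)) = 2066*(44412 - 18931/(-13382/3)) = 2066*(44412 - 18931*(-3/13382)) = 2066*(44412 + 56793/13382) = 2066*(594378177/13382) = 613992656841/6691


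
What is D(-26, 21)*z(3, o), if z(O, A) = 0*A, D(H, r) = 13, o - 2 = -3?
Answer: 0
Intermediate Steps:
o = -1 (o = 2 - 3 = -1)
z(O, A) = 0
D(-26, 21)*z(3, o) = 13*0 = 0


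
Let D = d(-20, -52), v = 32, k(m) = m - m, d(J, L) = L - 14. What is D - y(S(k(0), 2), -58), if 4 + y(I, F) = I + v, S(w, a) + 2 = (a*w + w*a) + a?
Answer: -94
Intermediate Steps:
d(J, L) = -14 + L
k(m) = 0
D = -66 (D = -14 - 52 = -66)
S(w, a) = -2 + a + 2*a*w (S(w, a) = -2 + ((a*w + w*a) + a) = -2 + ((a*w + a*w) + a) = -2 + (2*a*w + a) = -2 + (a + 2*a*w) = -2 + a + 2*a*w)
y(I, F) = 28 + I (y(I, F) = -4 + (I + 32) = -4 + (32 + I) = 28 + I)
D - y(S(k(0), 2), -58) = -66 - (28 + (-2 + 2 + 2*2*0)) = -66 - (28 + (-2 + 2 + 0)) = -66 - (28 + 0) = -66 - 1*28 = -66 - 28 = -94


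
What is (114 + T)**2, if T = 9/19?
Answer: 4730625/361 ≈ 13104.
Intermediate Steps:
T = 9/19 (T = 9*(1/19) = 9/19 ≈ 0.47368)
(114 + T)**2 = (114 + 9/19)**2 = (2175/19)**2 = 4730625/361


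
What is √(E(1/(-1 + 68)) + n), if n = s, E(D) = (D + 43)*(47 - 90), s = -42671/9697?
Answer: I*√782607520966921/649699 ≈ 43.059*I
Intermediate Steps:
s = -42671/9697 (s = -42671*1/9697 = -42671/9697 ≈ -4.4004)
E(D) = -1849 - 43*D (E(D) = (43 + D)*(-43) = -1849 - 43*D)
n = -42671/9697 ≈ -4.4004
√(E(1/(-1 + 68)) + n) = √((-1849 - 43/(-1 + 68)) - 42671/9697) = √((-1849 - 43/67) - 42671/9697) = √(-123926/67 - 42671/9697) = √(-1204569379/649699) = I*√782607520966921/649699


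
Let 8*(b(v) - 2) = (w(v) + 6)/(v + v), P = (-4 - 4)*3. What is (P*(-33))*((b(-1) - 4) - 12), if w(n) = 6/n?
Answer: -11088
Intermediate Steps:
P = -24 (P = -8*3 = -24)
b(v) = 2 + (6 + 6/v)/(16*v) (b(v) = 2 + ((6/v + 6)/(v + v))/8 = 2 + ((6 + 6/v)/((2*v)))/8 = 2 + ((6 + 6/v)*(1/(2*v)))/8 = 2 + ((6 + 6/v)/(2*v))/8 = 2 + (6 + 6/v)/(16*v))
(P*(-33))*((b(-1) - 4) - 12) = (-24*(-33))*(((⅛)*(3 - (3 + 16*(-1)))/(-1)² - 4) - 12) = 792*(((⅛)*1*(3 - (3 - 16)) - 4) - 12) = 792*(((⅛)*1*(3 - 1*(-13)) - 4) - 12) = 792*(((⅛)*1*(3 + 13) - 4) - 12) = 792*(((⅛)*1*16 - 4) - 12) = 792*((2 - 4) - 12) = 792*(-2 - 12) = 792*(-14) = -11088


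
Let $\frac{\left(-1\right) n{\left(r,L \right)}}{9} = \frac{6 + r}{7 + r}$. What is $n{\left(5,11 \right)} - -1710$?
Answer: $\frac{6807}{4} \approx 1701.8$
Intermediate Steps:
$n{\left(r,L \right)} = - \frac{9 \left(6 + r\right)}{7 + r}$ ($n{\left(r,L \right)} = - 9 \frac{6 + r}{7 + r} = - \frac{9 \left(6 + r\right)}{7 + r}$)
$n{\left(5,11 \right)} - -1710 = \frac{9 \left(-6 - 5\right)}{7 + 5} - -1710 = \frac{9 \left(-6 - 5\right)}{12} + 1710 = 9 \cdot \frac{1}{12} \left(-11\right) + 1710 = - \frac{33}{4} + 1710 = \frac{6807}{4}$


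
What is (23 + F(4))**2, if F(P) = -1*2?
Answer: 441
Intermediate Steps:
F(P) = -2
(23 + F(4))**2 = (23 - 2)**2 = 21**2 = 441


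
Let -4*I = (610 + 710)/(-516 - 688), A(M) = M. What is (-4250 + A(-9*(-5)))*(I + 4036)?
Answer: -10217464585/602 ≈ -1.6973e+7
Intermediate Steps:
I = 165/602 (I = -(610 + 710)/(4*(-516 - 688)) = -330/(-1204) = -330*(-1)/1204 = -¼*(-330/301) = 165/602 ≈ 0.27409)
(-4250 + A(-9*(-5)))*(I + 4036) = (-4250 - 9*(-5))*(165/602 + 4036) = (-4250 + 45)*(2429837/602) = -4205*2429837/602 = -10217464585/602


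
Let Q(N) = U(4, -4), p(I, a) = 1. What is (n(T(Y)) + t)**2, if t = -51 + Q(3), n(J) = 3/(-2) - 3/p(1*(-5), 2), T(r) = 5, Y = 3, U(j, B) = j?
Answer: 10609/4 ≈ 2652.3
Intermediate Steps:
Q(N) = 4
n(J) = -9/2 (n(J) = 3/(-2) - 3/1 = 3*(-1/2) - 3*1 = -3/2 - 3 = -9/2)
t = -47 (t = -51 + 4 = -47)
(n(T(Y)) + t)**2 = (-9/2 - 47)**2 = (-103/2)**2 = 10609/4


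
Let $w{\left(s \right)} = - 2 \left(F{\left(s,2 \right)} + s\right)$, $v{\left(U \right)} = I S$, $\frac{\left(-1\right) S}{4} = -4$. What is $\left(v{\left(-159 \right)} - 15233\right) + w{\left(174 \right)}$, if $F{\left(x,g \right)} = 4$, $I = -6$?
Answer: $-15685$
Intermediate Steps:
$S = 16$ ($S = \left(-4\right) \left(-4\right) = 16$)
$v{\left(U \right)} = -96$ ($v{\left(U \right)} = \left(-6\right) 16 = -96$)
$w{\left(s \right)} = -8 - 2 s$ ($w{\left(s \right)} = - 2 \left(4 + s\right) = -8 - 2 s$)
$\left(v{\left(-159 \right)} - 15233\right) + w{\left(174 \right)} = \left(-96 - 15233\right) - 356 = -15329 - 356 = -15685$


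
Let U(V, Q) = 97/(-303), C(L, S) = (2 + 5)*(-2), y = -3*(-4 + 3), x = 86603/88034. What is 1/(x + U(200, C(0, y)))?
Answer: 26674302/17701411 ≈ 1.5069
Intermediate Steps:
x = 86603/88034 (x = 86603*(1/88034) = 86603/88034 ≈ 0.98374)
y = 3 (y = -3*(-1) = 3)
C(L, S) = -14 (C(L, S) = 7*(-2) = -14)
U(V, Q) = -97/303 (U(V, Q) = 97*(-1/303) = -97/303)
1/(x + U(200, C(0, y))) = 1/(86603/88034 - 97/303) = 1/(17701411/26674302) = 26674302/17701411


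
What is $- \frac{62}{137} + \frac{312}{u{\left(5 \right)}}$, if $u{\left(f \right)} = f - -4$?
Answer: $\frac{14062}{411} \approx 34.214$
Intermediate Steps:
$u{\left(f \right)} = 4 + f$ ($u{\left(f \right)} = f + 4 = 4 + f$)
$- \frac{62}{137} + \frac{312}{u{\left(5 \right)}} = - \frac{62}{137} + \frac{312}{4 + 5} = \left(-62\right) \frac{1}{137} + \frac{312}{9} = - \frac{62}{137} + 312 \cdot \frac{1}{9} = - \frac{62}{137} + \frac{104}{3} = \frac{14062}{411}$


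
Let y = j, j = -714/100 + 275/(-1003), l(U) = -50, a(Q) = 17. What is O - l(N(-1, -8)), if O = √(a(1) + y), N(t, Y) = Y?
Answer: 50 + √964342374/10030 ≈ 53.096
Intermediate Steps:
j = -371821/50150 (j = -714*1/100 + 275*(-1/1003) = -357/50 - 275/1003 = -371821/50150 ≈ -7.4142)
y = -371821/50150 ≈ -7.4142
O = √964342374/10030 (O = √(17 - 371821/50150) = √(480729/50150) = √964342374/10030 ≈ 3.0961)
O - l(N(-1, -8)) = √964342374/10030 - 1*(-50) = √964342374/10030 + 50 = 50 + √964342374/10030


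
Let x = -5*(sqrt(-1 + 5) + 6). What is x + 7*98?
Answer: 646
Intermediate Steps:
x = -40 (x = -5*(sqrt(4) + 6) = -5*(2 + 6) = -5*8 = -40)
x + 7*98 = -40 + 7*98 = -40 + 686 = 646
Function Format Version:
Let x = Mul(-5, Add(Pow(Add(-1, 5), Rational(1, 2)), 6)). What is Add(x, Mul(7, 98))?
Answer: 646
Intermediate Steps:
x = -40 (x = Mul(-5, Add(Pow(4, Rational(1, 2)), 6)) = Mul(-5, Add(2, 6)) = Mul(-5, 8) = -40)
Add(x, Mul(7, 98)) = Add(-40, Mul(7, 98)) = Add(-40, 686) = 646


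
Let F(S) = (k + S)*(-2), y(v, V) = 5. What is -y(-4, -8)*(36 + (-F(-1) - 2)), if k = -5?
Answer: -110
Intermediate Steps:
F(S) = 10 - 2*S (F(S) = (-5 + S)*(-2) = 10 - 2*S)
-y(-4, -8)*(36 + (-F(-1) - 2)) = -5*(36 + (-(10 - 2*(-1)) - 2)) = -5*(36 + (-(10 + 2) - 2)) = -5*(36 + (-1*12 - 2)) = -5*(36 + (-12 - 2)) = -5*(36 - 14) = -5*22 = -1*110 = -110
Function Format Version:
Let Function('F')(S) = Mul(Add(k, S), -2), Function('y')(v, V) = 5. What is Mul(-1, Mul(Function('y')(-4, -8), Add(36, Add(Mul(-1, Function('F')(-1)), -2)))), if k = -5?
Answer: -110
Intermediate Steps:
Function('F')(S) = Add(10, Mul(-2, S)) (Function('F')(S) = Mul(Add(-5, S), -2) = Add(10, Mul(-2, S)))
Mul(-1, Mul(Function('y')(-4, -8), Add(36, Add(Mul(-1, Function('F')(-1)), -2)))) = Mul(-1, Mul(5, Add(36, Add(Mul(-1, Add(10, Mul(-2, -1))), -2)))) = Mul(-1, Mul(5, Add(36, Add(Mul(-1, Add(10, 2)), -2)))) = Mul(-1, Mul(5, Add(36, Add(Mul(-1, 12), -2)))) = Mul(-1, Mul(5, Add(36, Add(-12, -2)))) = Mul(-1, Mul(5, Add(36, -14))) = Mul(-1, Mul(5, 22)) = Mul(-1, 110) = -110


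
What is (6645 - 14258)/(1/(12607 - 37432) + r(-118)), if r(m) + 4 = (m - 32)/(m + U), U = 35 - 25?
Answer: 1133956350/388931 ≈ 2915.6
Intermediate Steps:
U = 10
r(m) = -4 + (-32 + m)/(10 + m) (r(m) = -4 + (m - 32)/(m + 10) = -4 + (-32 + m)/(10 + m))
(6645 - 14258)/(1/(12607 - 37432) + r(-118)) = (6645 - 14258)/(1/(12607 - 37432) + 3*(-24 - 1*(-118))/(10 - 118)) = -7613/(1/(-24825) + 3*(-24 + 118)/(-108)) = -7613/(-1/24825 + 3*(-1/108)*94) = -7613/(-1/24825 - 47/18) = -7613/(-388931/148950) = -7613*(-148950/388931) = 1133956350/388931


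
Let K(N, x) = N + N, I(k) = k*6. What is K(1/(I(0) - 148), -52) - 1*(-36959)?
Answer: 2734965/74 ≈ 36959.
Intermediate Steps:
I(k) = 6*k
K(N, x) = 2*N
K(1/(I(0) - 148), -52) - 1*(-36959) = 2/(6*0 - 148) - 1*(-36959) = 2/(0 - 148) + 36959 = 2/(-148) + 36959 = 2*(-1/148) + 36959 = -1/74 + 36959 = 2734965/74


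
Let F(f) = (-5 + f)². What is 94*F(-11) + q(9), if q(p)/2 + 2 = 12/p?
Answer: 72188/3 ≈ 24063.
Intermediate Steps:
q(p) = -4 + 24/p (q(p) = -4 + 2*(12/p) = -4 + 24/p)
94*F(-11) + q(9) = 94*(-5 - 11)² + (-4 + 24/9) = 94*(-16)² + (-4 + 24*(⅑)) = 94*256 + (-4 + 8/3) = 24064 - 4/3 = 72188/3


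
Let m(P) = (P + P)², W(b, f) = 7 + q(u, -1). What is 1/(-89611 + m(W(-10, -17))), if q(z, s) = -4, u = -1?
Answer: -1/89575 ≈ -1.1164e-5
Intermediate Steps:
W(b, f) = 3 (W(b, f) = 7 - 4 = 3)
m(P) = 4*P² (m(P) = (2*P)² = 4*P²)
1/(-89611 + m(W(-10, -17))) = 1/(-89611 + 4*3²) = 1/(-89611 + 4*9) = 1/(-89611 + 36) = 1/(-89575) = -1/89575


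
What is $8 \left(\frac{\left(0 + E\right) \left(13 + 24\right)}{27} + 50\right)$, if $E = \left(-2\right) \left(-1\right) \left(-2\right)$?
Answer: $\frac{9616}{27} \approx 356.15$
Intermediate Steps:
$E = -4$ ($E = 2 \left(-2\right) = -4$)
$8 \left(\frac{\left(0 + E\right) \left(13 + 24\right)}{27} + 50\right) = 8 \left(\frac{\left(0 - 4\right) \left(13 + 24\right)}{27} + 50\right) = 8 \left(\left(-4\right) 37 \cdot \frac{1}{27} + 50\right) = 8 \left(\left(-148\right) \frac{1}{27} + 50\right) = 8 \left(- \frac{148}{27} + 50\right) = 8 \cdot \frac{1202}{27} = \frac{9616}{27}$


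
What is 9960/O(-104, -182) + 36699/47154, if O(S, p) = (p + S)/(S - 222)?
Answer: 25519607959/2247674 ≈ 11354.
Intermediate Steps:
O(S, p) = (S + p)/(-222 + S)
9960/O(-104, -182) + 36699/47154 = 9960/(((-104 - 182)/(-222 - 104))) + 36699/47154 = 9960/((-286/(-326))) + 36699*(1/47154) = 9960/((-1/326*(-286))) + 12233/15718 = 9960/(143/163) + 12233/15718 = 9960*(163/143) + 12233/15718 = 1623480/143 + 12233/15718 = 25519607959/2247674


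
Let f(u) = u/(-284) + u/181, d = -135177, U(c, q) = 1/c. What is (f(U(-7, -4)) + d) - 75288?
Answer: -75731200123/359828 ≈ -2.1047e+5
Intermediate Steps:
f(u) = 103*u/51404 (f(u) = u*(-1/284) + u*(1/181) = -u/284 + u/181 = 103*u/51404)
(f(U(-7, -4)) + d) - 75288 = ((103/51404)/(-7) - 135177) - 75288 = ((103/51404)*(-⅐) - 135177) - 75288 = (-103/359828 - 135177) - 75288 = -48640469659/359828 - 75288 = -75731200123/359828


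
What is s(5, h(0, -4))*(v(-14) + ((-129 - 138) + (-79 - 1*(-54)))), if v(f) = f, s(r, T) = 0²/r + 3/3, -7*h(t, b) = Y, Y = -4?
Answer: -306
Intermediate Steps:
h(t, b) = 4/7 (h(t, b) = -⅐*(-4) = 4/7)
s(r, T) = 1 (s(r, T) = 0/r + 3*(⅓) = 0 + 1 = 1)
s(5, h(0, -4))*(v(-14) + ((-129 - 138) + (-79 - 1*(-54)))) = 1*(-14 + ((-129 - 138) + (-79 - 1*(-54)))) = 1*(-14 + (-267 + (-79 + 54))) = 1*(-14 + (-267 - 25)) = 1*(-14 - 292) = 1*(-306) = -306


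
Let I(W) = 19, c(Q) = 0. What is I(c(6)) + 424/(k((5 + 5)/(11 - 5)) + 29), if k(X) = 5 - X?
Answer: 3115/97 ≈ 32.113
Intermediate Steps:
I(c(6)) + 424/(k((5 + 5)/(11 - 5)) + 29) = 19 + 424/((5 - (5 + 5)/(11 - 5)) + 29) = 19 + 424/((5 - 10/6) + 29) = 19 + 424/((5 - 1*5/3) + 29) = 19 + 424/((5 - 5/3) + 29) = 19 + 424/(10/3 + 29) = 19 + 424/(97/3) = 19 + 424*(3/97) = 19 + 1272/97 = 3115/97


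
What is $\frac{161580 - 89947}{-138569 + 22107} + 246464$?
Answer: $\frac{28703618735}{116462} \approx 2.4646 \cdot 10^{5}$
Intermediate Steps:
$\frac{161580 - 89947}{-138569 + 22107} + 246464 = \frac{71633}{-116462} + 246464 = 71633 \left(- \frac{1}{116462}\right) + 246464 = - \frac{71633}{116462} + 246464 = \frac{28703618735}{116462}$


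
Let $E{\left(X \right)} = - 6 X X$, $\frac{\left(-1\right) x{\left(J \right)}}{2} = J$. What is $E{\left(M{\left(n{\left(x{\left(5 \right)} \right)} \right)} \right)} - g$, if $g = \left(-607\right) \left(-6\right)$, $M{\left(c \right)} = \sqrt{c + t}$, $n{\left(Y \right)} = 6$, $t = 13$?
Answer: $-3756$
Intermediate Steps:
$x{\left(J \right)} = - 2 J$
$M{\left(c \right)} = \sqrt{13 + c}$ ($M{\left(c \right)} = \sqrt{c + 13} = \sqrt{13 + c}$)
$E{\left(X \right)} = - 6 X^{2}$
$g = 3642$
$E{\left(M{\left(n{\left(x{\left(5 \right)} \right)} \right)} \right)} - g = - 6 \left(\sqrt{13 + 6}\right)^{2} - 3642 = - 6 \left(\sqrt{19}\right)^{2} - 3642 = \left(-6\right) 19 - 3642 = -114 - 3642 = -3756$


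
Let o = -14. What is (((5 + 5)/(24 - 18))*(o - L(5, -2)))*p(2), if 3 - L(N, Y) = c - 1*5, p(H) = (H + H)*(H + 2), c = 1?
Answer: -560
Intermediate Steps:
p(H) = 2*H*(2 + H) (p(H) = (2*H)*(2 + H) = 2*H*(2 + H))
L(N, Y) = 7 (L(N, Y) = 3 - (1 - 1*5) = 3 - (1 - 5) = 3 - 1*(-4) = 3 + 4 = 7)
(((5 + 5)/(24 - 18))*(o - L(5, -2)))*p(2) = (((5 + 5)/(24 - 18))*(-14 - 1*7))*(2*2*(2 + 2)) = ((10/6)*(-14 - 7))*(2*2*4) = ((10*(1/6))*(-21))*16 = ((5/3)*(-21))*16 = -35*16 = -560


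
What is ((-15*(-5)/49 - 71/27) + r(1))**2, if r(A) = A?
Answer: 17161/1750329 ≈ 0.0098044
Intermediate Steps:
((-15*(-5)/49 - 71/27) + r(1))**2 = ((-15*(-5)/49 - 71/27) + 1)**2 = ((75*(1/49) - 71*1/27) + 1)**2 = ((75/49 - 71/27) + 1)**2 = (-1454/1323 + 1)**2 = (-131/1323)**2 = 17161/1750329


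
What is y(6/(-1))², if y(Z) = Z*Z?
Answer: 1296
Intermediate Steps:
y(Z) = Z²
y(6/(-1))² = ((6/(-1))²)² = ((6*(-1))²)² = ((-6)²)² = 36² = 1296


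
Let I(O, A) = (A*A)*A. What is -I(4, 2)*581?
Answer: -4648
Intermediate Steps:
I(O, A) = A³ (I(O, A) = A²*A = A³)
-I(4, 2)*581 = -2³*581 = -8*581 = -1*4648 = -4648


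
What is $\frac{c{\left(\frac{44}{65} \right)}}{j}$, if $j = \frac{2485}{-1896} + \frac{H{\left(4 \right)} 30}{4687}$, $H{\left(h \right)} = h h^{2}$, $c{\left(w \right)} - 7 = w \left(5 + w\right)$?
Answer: $- \frac{407101833672}{33829046875} \approx -12.034$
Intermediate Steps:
$c{\left(w \right)} = 7 + w \left(5 + w\right)$
$H{\left(h \right)} = h^{3}$
$j = - \frac{8006875}{8886552}$ ($j = \frac{2485}{-1896} + \frac{4^{3} \cdot 30}{4687} = 2485 \left(- \frac{1}{1896}\right) + 64 \cdot 30 \cdot \frac{1}{4687} = - \frac{2485}{1896} + 1920 \cdot \frac{1}{4687} = - \frac{2485}{1896} + \frac{1920}{4687} = - \frac{8006875}{8886552} \approx -0.90101$)
$\frac{c{\left(\frac{44}{65} \right)}}{j} = \frac{7 + \left(\frac{44}{65}\right)^{2} + 5 \cdot \frac{44}{65}}{- \frac{8006875}{8886552}} = \left(7 + \left(44 \cdot \frac{1}{65}\right)^{2} + 5 \cdot 44 \cdot \frac{1}{65}\right) \left(- \frac{8886552}{8006875}\right) = \left(7 + \left(\frac{44}{65}\right)^{2} + 5 \cdot \frac{44}{65}\right) \left(- \frac{8886552}{8006875}\right) = \left(7 + \frac{1936}{4225} + \frac{44}{13}\right) \left(- \frac{8886552}{8006875}\right) = \frac{45811}{4225} \left(- \frac{8886552}{8006875}\right) = - \frac{407101833672}{33829046875}$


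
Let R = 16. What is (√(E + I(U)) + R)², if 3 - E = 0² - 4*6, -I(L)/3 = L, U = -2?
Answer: (16 + √33)² ≈ 472.83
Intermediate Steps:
I(L) = -3*L
E = 27 (E = 3 - (0² - 4*6) = 3 - (0 - 24) = 3 - 1*(-24) = 3 + 24 = 27)
(√(E + I(U)) + R)² = (√(27 - 3*(-2)) + 16)² = (√(27 + 6) + 16)² = (√33 + 16)² = (16 + √33)²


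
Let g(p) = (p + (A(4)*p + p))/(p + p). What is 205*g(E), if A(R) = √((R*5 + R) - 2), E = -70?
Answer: 205 + 205*√22/2 ≈ 685.77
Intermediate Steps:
A(R) = √(-2 + 6*R) (A(R) = √((5*R + R) - 2) = √(6*R - 2) = √(-2 + 6*R))
g(p) = (2*p + p*√22)/(2*p) (g(p) = (p + (√(-2 + 6*4)*p + p))/(p + p) = (p + (√(-2 + 24)*p + p))/((2*p)) = (p + (√22*p + p))*(1/(2*p)) = (p + (p*√22 + p))*(1/(2*p)) = (p + (p + p*√22))*(1/(2*p)) = (2*p + p*√22)*(1/(2*p)) = (2*p + p*√22)/(2*p))
205*g(E) = 205*(1 + √22/2) = 205 + 205*√22/2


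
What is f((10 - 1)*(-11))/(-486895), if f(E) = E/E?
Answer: -1/486895 ≈ -2.0538e-6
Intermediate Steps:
f(E) = 1
f((10 - 1)*(-11))/(-486895) = 1/(-486895) = 1*(-1/486895) = -1/486895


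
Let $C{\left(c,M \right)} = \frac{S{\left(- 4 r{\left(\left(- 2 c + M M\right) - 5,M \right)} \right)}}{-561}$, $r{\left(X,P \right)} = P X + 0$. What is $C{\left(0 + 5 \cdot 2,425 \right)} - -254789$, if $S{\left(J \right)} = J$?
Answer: $\frac{8822679}{11} \approx 8.0206 \cdot 10^{5}$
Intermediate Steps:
$r{\left(X,P \right)} = P X$
$C{\left(c,M \right)} = \frac{4 M \left(-5 + M^{2} - 2 c\right)}{561}$ ($C{\left(c,M \right)} = \frac{\left(-4\right) M \left(\left(- 2 c + M M\right) - 5\right)}{-561} = - 4 M \left(\left(- 2 c + M^{2}\right) - 5\right) \left(- \frac{1}{561}\right) = - 4 M \left(\left(M^{2} - 2 c\right) - 5\right) \left(- \frac{1}{561}\right) = - 4 M \left(-5 + M^{2} - 2 c\right) \left(- \frac{1}{561}\right) = \frac{4 M \left(-5 + M^{2} - 2 c\right)}{561}$)
$C{\left(0 + 5 \cdot 2,425 \right)} - -254789 = \frac{4}{561} \cdot 425 \left(-5 + 425^{2} - 2 \left(0 + 5 \cdot 2\right)\right) - -254789 = \frac{4}{561} \cdot 425 \left(-5 + 180625 - 2 \left(0 + 10\right)\right) + 254789 = \frac{4}{561} \cdot 425 \left(-5 + 180625 - 20\right) + 254789 = \frac{4}{561} \cdot 425 \cdot 180600 + 254789 = \frac{6020000}{11} + 254789 = \frac{8822679}{11}$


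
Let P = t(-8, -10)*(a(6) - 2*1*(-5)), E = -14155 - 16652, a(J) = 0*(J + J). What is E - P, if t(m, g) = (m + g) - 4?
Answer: -30587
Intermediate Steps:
t(m, g) = -4 + g + m (t(m, g) = (g + m) - 4 = -4 + g + m)
a(J) = 0 (a(J) = 0*(2*J) = 0)
E = -30807
P = -220 (P = (-4 - 10 - 8)*(0 - 2*1*(-5)) = -22*(0 - 2*(-5)) = -22*(0 + 10) = -22*10 = -220)
E - P = -30807 - 1*(-220) = -30807 + 220 = -30587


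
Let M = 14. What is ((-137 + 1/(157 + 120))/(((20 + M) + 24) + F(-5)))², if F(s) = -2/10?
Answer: 36001267600/6408482809 ≈ 5.6178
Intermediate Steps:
F(s) = -⅕ (F(s) = -2*⅒ = -⅕)
((-137 + 1/(157 + 120))/(((20 + M) + 24) + F(-5)))² = ((-137 + 1/(157 + 120))/(((20 + 14) + 24) - ⅕))² = ((-137 + 1/277)/((34 + 24) - ⅕))² = ((-137 + 1/277)/(58 - ⅕))² = (-37948/(277*289/5))² = (-37948/277*5/289)² = (-189740/80053)² = 36001267600/6408482809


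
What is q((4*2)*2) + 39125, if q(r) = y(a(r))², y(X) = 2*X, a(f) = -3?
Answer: 39161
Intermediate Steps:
q(r) = 36 (q(r) = (2*(-3))² = (-6)² = 36)
q((4*2)*2) + 39125 = 36 + 39125 = 39161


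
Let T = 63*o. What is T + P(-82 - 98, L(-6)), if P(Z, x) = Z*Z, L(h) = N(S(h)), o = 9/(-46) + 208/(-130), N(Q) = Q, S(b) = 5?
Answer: 7425981/230 ≈ 32287.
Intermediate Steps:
o = -413/230 (o = 9*(-1/46) + 208*(-1/130) = -9/46 - 8/5 = -413/230 ≈ -1.7957)
L(h) = 5
P(Z, x) = Z**2
T = -26019/230 (T = 63*(-413/230) = -26019/230 ≈ -113.13)
T + P(-82 - 98, L(-6)) = -26019/230 + (-82 - 98)**2 = -26019/230 + (-180)**2 = -26019/230 + 32400 = 7425981/230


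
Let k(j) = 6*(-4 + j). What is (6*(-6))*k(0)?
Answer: 864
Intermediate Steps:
k(j) = -24 + 6*j
(6*(-6))*k(0) = (6*(-6))*(-24 + 6*0) = -36*(-24 + 0) = -36*(-24) = 864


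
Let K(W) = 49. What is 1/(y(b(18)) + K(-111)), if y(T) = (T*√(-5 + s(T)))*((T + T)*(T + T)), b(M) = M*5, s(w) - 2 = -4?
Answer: 7/8503056000343 - 2916000*I*√7/59521392002401 ≈ 8.2323e-13 - 1.2962e-7*I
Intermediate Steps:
s(w) = -2 (s(w) = 2 - 4 = -2)
b(M) = 5*M
y(T) = 4*I*√7*T³ (y(T) = (T*√(-5 - 2))*((T + T)*(T + T)) = (T*√(-7))*((2*T)*(2*T)) = (T*(I*√7))*(4*T²) = (I*T*√7)*(4*T²) = 4*I*√7*T³)
1/(y(b(18)) + K(-111)) = 1/(4*I*√7*(5*18)³ + 49) = 1/(4*I*√7*90³ + 49) = 1/(4*I*√7*729000 + 49) = 1/(2916000*I*√7 + 49) = 1/(49 + 2916000*I*√7)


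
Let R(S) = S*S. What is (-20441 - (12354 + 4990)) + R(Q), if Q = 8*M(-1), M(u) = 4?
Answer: -36761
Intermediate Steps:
Q = 32 (Q = 8*4 = 32)
R(S) = S**2
(-20441 - (12354 + 4990)) + R(Q) = (-20441 - (12354 + 4990)) + 32**2 = (-20441 - 1*17344) + 1024 = (-20441 - 17344) + 1024 = -37785 + 1024 = -36761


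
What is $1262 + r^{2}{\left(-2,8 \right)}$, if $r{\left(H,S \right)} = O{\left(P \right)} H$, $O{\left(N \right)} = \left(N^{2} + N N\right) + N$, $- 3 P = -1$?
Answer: $\frac{102322}{81} \approx 1263.2$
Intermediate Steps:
$P = \frac{1}{3}$ ($P = \left(- \frac{1}{3}\right) \left(-1\right) = \frac{1}{3} \approx 0.33333$)
$O{\left(N \right)} = N + 2 N^{2}$ ($O{\left(N \right)} = \left(N^{2} + N^{2}\right) + N = 2 N^{2} + N = N + 2 N^{2}$)
$r{\left(H,S \right)} = \frac{5 H}{9}$ ($r{\left(H,S \right)} = \frac{1 + 2 \cdot \frac{1}{3}}{3} H = \frac{1 + \frac{2}{3}}{3} H = \frac{1}{3} \cdot \frac{5}{3} H = \frac{5 H}{9}$)
$1262 + r^{2}{\left(-2,8 \right)} = 1262 + \left(\frac{5}{9} \left(-2\right)\right)^{2} = 1262 + \left(- \frac{10}{9}\right)^{2} = 1262 + \frac{100}{81} = \frac{102322}{81}$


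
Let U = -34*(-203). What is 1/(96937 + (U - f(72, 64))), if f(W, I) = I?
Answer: 1/103775 ≈ 9.6362e-6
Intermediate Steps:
U = 6902
1/(96937 + (U - f(72, 64))) = 1/(96937 + (6902 - 1*64)) = 1/(96937 + (6902 - 64)) = 1/(96937 + 6838) = 1/103775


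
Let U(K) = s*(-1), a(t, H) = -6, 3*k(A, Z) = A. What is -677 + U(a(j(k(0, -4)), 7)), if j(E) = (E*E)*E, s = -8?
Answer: -669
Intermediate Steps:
k(A, Z) = A/3
j(E) = E**3 (j(E) = E**2*E = E**3)
U(K) = 8 (U(K) = -8*(-1) = 8)
-677 + U(a(j(k(0, -4)), 7)) = -677 + 8 = -669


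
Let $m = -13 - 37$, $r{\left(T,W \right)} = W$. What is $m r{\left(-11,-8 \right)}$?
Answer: $400$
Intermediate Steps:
$m = -50$ ($m = -13 - 37 = -50$)
$m r{\left(-11,-8 \right)} = \left(-50\right) \left(-8\right) = 400$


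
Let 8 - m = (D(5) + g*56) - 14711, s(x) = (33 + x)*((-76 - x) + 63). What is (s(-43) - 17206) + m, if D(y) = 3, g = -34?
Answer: -886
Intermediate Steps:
s(x) = (-13 - x)*(33 + x) (s(x) = (33 + x)*(-13 - x) = (-13 - x)*(33 + x))
m = 16620 (m = 8 - ((3 - 34*56) - 14711) = 8 - ((3 - 1904) - 14711) = 8 - (-1901 - 14711) = 8 - 1*(-16612) = 8 + 16612 = 16620)
(s(-43) - 17206) + m = ((-429 - 1*(-43)**2 - 46*(-43)) - 17206) + 16620 = ((-429 - 1*1849 + 1978) - 17206) + 16620 = ((-429 - 1849 + 1978) - 17206) + 16620 = (-300 - 17206) + 16620 = -17506 + 16620 = -886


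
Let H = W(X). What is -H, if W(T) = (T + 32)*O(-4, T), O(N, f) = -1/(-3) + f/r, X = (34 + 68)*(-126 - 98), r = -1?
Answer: 1563922720/3 ≈ 5.2131e+8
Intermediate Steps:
X = -22848 (X = 102*(-224) = -22848)
O(N, f) = ⅓ - f (O(N, f) = -1/(-3) + f/(-1) = -1*(-⅓) + f*(-1) = ⅓ - f)
W(T) = (32 + T)*(⅓ - T) (W(T) = (T + 32)*(⅓ - T) = (32 + T)*(⅓ - T))
H = -1563922720/3 (H = -(-1 + 3*(-22848))*(32 - 22848)/3 = -⅓*(-1 - 68544)*(-22816) = -⅓*(-68545)*(-22816) = -1563922720/3 ≈ -5.2131e+8)
-H = -1*(-1563922720/3) = 1563922720/3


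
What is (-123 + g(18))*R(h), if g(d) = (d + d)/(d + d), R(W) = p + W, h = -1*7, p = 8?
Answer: -122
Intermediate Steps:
h = -7
R(W) = 8 + W
g(d) = 1 (g(d) = (2*d)/((2*d)) = (2*d)*(1/(2*d)) = 1)
(-123 + g(18))*R(h) = (-123 + 1)*(8 - 7) = -122*1 = -122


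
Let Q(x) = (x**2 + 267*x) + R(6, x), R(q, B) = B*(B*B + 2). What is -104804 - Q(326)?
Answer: -34944750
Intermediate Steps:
R(q, B) = B*(2 + B**2) (R(q, B) = B*(B**2 + 2) = B*(2 + B**2))
Q(x) = x**2 + 267*x + x*(2 + x**2) (Q(x) = (x**2 + 267*x) + x*(2 + x**2) = x**2 + 267*x + x*(2 + x**2))
-104804 - Q(326) = -104804 - 326*(269 + 326 + 326**2) = -104804 - 326*(269 + 326 + 106276) = -104804 - 326*106871 = -104804 - 1*34839946 = -104804 - 34839946 = -34944750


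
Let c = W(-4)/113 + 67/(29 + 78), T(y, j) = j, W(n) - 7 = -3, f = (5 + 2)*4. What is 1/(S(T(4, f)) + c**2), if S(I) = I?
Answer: 146192281/4157367869 ≈ 0.035165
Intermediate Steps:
f = 28 (f = 7*4 = 28)
W(n) = 4 (W(n) = 7 - 3 = 4)
c = 7999/12091 (c = 4/113 + 67/(29 + 78) = 4*(1/113) + 67/107 = 4/113 + 67*(1/107) = 4/113 + 67/107 = 7999/12091 ≈ 0.66157)
1/(S(T(4, f)) + c**2) = 1/(28 + (7999/12091)**2) = 1/(28 + 63984001/146192281) = 1/(4157367869/146192281) = 146192281/4157367869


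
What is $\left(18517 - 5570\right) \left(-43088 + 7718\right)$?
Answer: $-457935390$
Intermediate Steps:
$\left(18517 - 5570\right) \left(-43088 + 7718\right) = 12947 \left(-35370\right) = -457935390$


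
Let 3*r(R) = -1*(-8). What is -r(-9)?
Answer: -8/3 ≈ -2.6667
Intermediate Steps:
r(R) = 8/3 (r(R) = (-1*(-8))/3 = (⅓)*8 = 8/3)
-r(-9) = -1*8/3 = -8/3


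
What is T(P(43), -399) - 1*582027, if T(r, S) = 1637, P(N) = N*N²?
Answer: -580390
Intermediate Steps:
P(N) = N³
T(P(43), -399) - 1*582027 = 1637 - 1*582027 = 1637 - 582027 = -580390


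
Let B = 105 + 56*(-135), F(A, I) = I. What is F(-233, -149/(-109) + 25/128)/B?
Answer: -307/1464960 ≈ -0.00020956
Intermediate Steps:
B = -7455 (B = 105 - 7560 = -7455)
F(-233, -149/(-109) + 25/128)/B = (-149/(-109) + 25/128)/(-7455) = (-149*(-1/109) + 25*(1/128))*(-1/7455) = (149/109 + 25/128)*(-1/7455) = (21797/13952)*(-1/7455) = -307/1464960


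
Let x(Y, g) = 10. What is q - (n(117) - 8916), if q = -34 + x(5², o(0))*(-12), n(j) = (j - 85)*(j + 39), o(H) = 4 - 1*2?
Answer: 3770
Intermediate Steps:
o(H) = 2 (o(H) = 4 - 2 = 2)
n(j) = (-85 + j)*(39 + j)
q = -154 (q = -34 + 10*(-12) = -34 - 120 = -154)
q - (n(117) - 8916) = -154 - ((-3315 + 117² - 46*117) - 8916) = -154 - ((-3315 + 13689 - 5382) - 8916) = -154 - (4992 - 8916) = -154 - 1*(-3924) = -154 + 3924 = 3770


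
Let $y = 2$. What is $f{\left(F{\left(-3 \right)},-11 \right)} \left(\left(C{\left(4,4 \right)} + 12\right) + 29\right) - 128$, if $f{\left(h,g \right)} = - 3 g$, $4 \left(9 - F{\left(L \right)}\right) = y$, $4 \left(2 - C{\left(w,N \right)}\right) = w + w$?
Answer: $1225$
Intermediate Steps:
$C{\left(w,N \right)} = 2 - \frac{w}{2}$ ($C{\left(w,N \right)} = 2 - \frac{w + w}{4} = 2 - \frac{2 w}{4} = 2 - \frac{w}{2}$)
$F{\left(L \right)} = \frac{17}{2}$ ($F{\left(L \right)} = 9 - \frac{1}{2} = \frac{17}{2}$)
$f{\left(F{\left(-3 \right)},-11 \right)} \left(\left(C{\left(4,4 \right)} + 12\right) + 29\right) - 128 = \left(-3\right) \left(-11\right) \left(\left(\left(2 - 2\right) + 12\right) + 29\right) - 128 = 33 \left(\left(\left(2 - 2\right) + 12\right) + 29\right) - 128 = 33 \left(\left(0 + 12\right) + 29\right) - 128 = 33 \left(12 + 29\right) - 128 = 33 \cdot 41 - 128 = 1353 - 128 = 1225$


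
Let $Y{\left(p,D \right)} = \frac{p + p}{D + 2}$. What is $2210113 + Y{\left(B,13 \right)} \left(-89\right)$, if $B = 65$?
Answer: $\frac{6628025}{3} \approx 2.2093 \cdot 10^{6}$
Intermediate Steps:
$Y{\left(p,D \right)} = \frac{2 p}{2 + D}$
$2210113 + Y{\left(B,13 \right)} \left(-89\right) = 2210113 + 2 \cdot 65 \frac{1}{2 + 13} \left(-89\right) = 2210113 + 2 \cdot 65 \cdot \frac{1}{15} \left(-89\right) = 2210113 + \frac{26}{3} \left(-89\right) = 2210113 - \frac{2314}{3} = \frac{6628025}{3}$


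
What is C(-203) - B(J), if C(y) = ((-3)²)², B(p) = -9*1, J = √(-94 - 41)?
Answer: 90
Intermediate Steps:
J = 3*I*√15 (J = √(-135) = 3*I*√15 ≈ 11.619*I)
B(p) = -9
C(y) = 81 (C(y) = 9² = 81)
C(-203) - B(J) = 81 - 1*(-9) = 81 + 9 = 90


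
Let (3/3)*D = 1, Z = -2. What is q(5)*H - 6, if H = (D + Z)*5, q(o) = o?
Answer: -31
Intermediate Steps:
D = 1
H = -5 (H = (1 - 2)*5 = -1*5 = -5)
q(5)*H - 6 = 5*(-5) - 6 = -25 - 6 = -31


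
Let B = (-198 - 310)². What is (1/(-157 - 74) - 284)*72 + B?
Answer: 18296408/77 ≈ 2.3762e+5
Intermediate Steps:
B = 258064 (B = (-508)² = 258064)
(1/(-157 - 74) - 284)*72 + B = (1/(-157 - 74) - 284)*72 + 258064 = (1/(-231) - 284)*72 + 258064 = (-1/231 - 284)*72 + 258064 = -65605/231*72 + 258064 = -1574520/77 + 258064 = 18296408/77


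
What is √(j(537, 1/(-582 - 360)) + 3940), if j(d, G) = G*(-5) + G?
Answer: √874054482/471 ≈ 62.769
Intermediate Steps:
j(d, G) = -4*G (j(d, G) = -5*G + G = -4*G)
√(j(537, 1/(-582 - 360)) + 3940) = √(-4/(-582 - 360) + 3940) = √(-4/(-942) + 3940) = √(-4*(-1/942) + 3940) = √(2/471 + 3940) = √(1855742/471) = √874054482/471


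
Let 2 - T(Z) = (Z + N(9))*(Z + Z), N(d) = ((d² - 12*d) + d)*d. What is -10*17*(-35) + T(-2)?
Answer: 5296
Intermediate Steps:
N(d) = d*(d² - 11*d) (N(d) = (d² - 11*d)*d = d*(d² - 11*d))
T(Z) = 2 - 2*Z*(-162 + Z) (T(Z) = 2 - (Z + 9²*(-11 + 9))*(Z + Z) = 2 - (Z + 81*(-2))*2*Z = 2 - (Z - 162)*2*Z = 2 - (-162 + Z)*2*Z = 2 - 2*Z*(-162 + Z))
-10*17*(-35) + T(-2) = -10*17*(-35) + (2 - 2*(-2)² + 324*(-2)) = -170*(-35) + (2 - 2*4 - 648) = 5950 + (2 - 8 - 648) = 5950 - 654 = 5296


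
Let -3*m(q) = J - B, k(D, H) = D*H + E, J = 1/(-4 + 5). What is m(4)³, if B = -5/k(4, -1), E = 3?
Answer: 64/27 ≈ 2.3704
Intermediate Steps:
J = 1 (J = 1/1 = 1)
k(D, H) = 3 + D*H (k(D, H) = D*H + 3 = 3 + D*H)
B = 5 (B = -5/(3 + 4*(-1)) = -5/(3 - 4) = -5/(-1) = -5*(-1) = 5)
m(q) = 4/3 (m(q) = -(1 - 1*5)/3 = -(1 - 5)/3 = -⅓*(-4) = 4/3)
m(4)³ = (4/3)³ = 64/27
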